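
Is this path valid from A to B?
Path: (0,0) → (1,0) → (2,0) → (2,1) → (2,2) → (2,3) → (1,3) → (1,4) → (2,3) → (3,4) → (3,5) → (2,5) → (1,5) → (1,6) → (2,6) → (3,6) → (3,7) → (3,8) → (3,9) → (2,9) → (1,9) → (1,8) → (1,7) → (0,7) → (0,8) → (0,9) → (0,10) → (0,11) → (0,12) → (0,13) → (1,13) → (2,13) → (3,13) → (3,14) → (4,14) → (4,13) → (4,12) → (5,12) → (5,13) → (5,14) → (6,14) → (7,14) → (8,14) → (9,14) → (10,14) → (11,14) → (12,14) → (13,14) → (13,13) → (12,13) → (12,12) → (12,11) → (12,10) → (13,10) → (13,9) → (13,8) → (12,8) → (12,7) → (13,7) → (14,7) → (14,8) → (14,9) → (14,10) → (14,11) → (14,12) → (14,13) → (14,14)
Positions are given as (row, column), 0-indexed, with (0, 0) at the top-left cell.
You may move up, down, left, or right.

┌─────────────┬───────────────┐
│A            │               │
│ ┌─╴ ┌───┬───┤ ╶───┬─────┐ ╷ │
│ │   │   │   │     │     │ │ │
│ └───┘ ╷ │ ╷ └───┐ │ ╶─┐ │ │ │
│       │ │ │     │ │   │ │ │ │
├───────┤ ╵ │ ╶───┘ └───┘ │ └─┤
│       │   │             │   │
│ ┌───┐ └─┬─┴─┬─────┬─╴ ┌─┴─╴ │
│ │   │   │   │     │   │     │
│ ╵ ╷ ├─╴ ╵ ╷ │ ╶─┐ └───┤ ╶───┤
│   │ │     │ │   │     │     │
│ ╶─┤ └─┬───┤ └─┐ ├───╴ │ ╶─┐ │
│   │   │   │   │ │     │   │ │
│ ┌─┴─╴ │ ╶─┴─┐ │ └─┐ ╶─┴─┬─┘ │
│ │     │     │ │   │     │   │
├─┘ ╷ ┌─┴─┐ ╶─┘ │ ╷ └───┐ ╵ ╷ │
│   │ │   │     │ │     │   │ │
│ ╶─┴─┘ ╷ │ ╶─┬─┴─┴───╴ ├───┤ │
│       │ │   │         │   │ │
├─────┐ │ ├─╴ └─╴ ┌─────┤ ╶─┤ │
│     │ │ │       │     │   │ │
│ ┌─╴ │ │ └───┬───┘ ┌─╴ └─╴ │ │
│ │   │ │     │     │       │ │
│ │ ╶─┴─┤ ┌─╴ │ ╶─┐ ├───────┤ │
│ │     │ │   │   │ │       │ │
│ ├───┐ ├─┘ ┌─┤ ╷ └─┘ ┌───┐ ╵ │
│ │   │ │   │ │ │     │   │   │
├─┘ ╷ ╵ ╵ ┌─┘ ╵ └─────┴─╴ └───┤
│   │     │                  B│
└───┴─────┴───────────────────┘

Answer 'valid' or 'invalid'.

Checking path validity:
Result: Invalid move at step 8: cannot move from (1, 4) to (2, 3).

invalid

Correct solution:

┌─────────────┬───────────────┐
│A            │↱ → → → → → ↓  │
│ ┌─╴ ┌───┬───┤ ╶───┬─────┐ ╷ │
│↓│   │↱ ↓│↱ ↓│↑ ← ↰│     │↓│ │
│ └───┘ ╷ │ ╷ └───┐ │ ╶─┐ │ │ │
│↳ → → ↑│↓│↑│↓    │↑│   │ │↓│ │
├───────┤ ╵ │ ╶───┘ └───┘ │ └─┤
│       │↳ ↑│↳ → → ↑      │↳ ↓│
│ ┌───┐ └─┬─┴─┬─────┬─╴ ┌─┴─╴ │
│ │   │   │   │     │   │↓ ← ↲│
│ ╵ ╷ ├─╴ ╵ ╷ │ ╶─┐ └───┤ ╶───┤
│   │ │     │ │   │     │↳ → ↓│
│ ╶─┤ └─┬───┤ └─┐ ├───╴ │ ╶─┐ │
│   │   │   │   │ │     │   │↓│
│ ┌─┴─╴ │ ╶─┴─┐ │ └─┐ ╶─┴─┬─┘ │
│ │     │     │ │   │     │  ↓│
├─┘ ╷ ┌─┴─┐ ╶─┘ │ ╷ └───┐ ╵ ╷ │
│   │ │   │     │ │     │   │↓│
│ ╶─┴─┘ ╷ │ ╶─┬─┴─┴───╴ ├───┤ │
│       │ │   │         │   │↓│
├─────┐ │ ├─╴ └─╴ ┌─────┤ ╶─┤ │
│     │ │ │       │     │   │↓│
│ ┌─╴ │ │ └───┬───┘ ┌─╴ └─╴ │ │
│ │   │ │     │     │       │↓│
│ │ ╶─┴─┤ ┌─╴ │ ╶─┐ ├───────┤ │
│ │     │ │   │↓ ↰│ │↓ ← ← ↰│↓│
│ ├───┐ ├─┘ ┌─┤ ╷ └─┘ ┌───┐ ╵ │
│ │   │ │   │ │↓│↑ ← ↲│   │↑ ↲│
├─┘ ╷ ╵ ╵ ┌─┘ ╵ └─────┴─╴ └───┤
│   │     │    ↳ → → → → → → B│
└───┴─────┴───────────────────┘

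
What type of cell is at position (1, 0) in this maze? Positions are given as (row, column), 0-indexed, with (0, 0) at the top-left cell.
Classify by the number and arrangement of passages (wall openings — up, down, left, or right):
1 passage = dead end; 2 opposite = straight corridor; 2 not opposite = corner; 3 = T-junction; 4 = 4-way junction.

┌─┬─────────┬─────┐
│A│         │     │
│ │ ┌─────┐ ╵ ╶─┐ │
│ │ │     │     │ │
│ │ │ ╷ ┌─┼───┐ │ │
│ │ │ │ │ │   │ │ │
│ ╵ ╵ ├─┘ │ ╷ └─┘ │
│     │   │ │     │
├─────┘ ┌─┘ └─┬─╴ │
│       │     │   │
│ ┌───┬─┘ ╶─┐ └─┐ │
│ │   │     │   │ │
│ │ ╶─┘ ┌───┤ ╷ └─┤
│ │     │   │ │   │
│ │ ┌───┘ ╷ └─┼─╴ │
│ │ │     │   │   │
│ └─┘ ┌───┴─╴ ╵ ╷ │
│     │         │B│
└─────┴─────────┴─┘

Checking cell at (1, 0):
Number of passages: 2
Cell type: straight corridor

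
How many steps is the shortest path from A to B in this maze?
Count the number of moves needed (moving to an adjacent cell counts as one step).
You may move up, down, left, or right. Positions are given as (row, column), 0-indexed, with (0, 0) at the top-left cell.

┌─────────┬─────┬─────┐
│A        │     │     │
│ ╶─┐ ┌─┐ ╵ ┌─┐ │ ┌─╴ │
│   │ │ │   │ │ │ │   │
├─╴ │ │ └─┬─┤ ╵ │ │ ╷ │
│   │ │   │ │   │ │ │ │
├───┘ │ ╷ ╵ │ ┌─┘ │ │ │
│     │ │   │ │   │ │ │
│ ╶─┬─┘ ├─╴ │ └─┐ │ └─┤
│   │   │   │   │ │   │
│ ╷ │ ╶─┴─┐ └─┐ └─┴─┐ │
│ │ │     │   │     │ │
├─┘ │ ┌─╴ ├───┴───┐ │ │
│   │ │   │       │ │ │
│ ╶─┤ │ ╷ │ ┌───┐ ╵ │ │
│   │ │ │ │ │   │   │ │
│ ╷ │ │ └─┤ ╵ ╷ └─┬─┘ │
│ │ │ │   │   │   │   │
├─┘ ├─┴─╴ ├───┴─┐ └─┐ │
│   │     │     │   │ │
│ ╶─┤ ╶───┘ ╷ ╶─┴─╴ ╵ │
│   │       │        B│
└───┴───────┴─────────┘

Using BFS to find shortest path:
Start: (0, 0), End: (10, 10)
Path found:
(0,0) → (0,1) → (0,2) → (0,3) → (0,4) → (1,4) → (1,5) → (0,5) → (0,6) → (0,7) → (1,7) → (2,7) → (2,6) → (3,6) → (4,6) → (4,7) → (5,7) → (5,8) → (5,9) → (6,9) → (7,9) → (7,8) → (6,8) → (6,7) → (6,6) → (6,5) → (7,5) → (8,5) → (8,6) → (7,6) → (7,7) → (8,7) → (8,8) → (9,8) → (9,9) → (10,9) → (10,10)
Number of steps: 36

Solution:

┌─────────┬─────┬─────┐
│A → → → ↓│↱ → ↓│     │
│ ╶─┐ ┌─┐ ╵ ┌─┐ │ ┌─╴ │
│   │ │ │↳ ↑│ │↓│ │   │
├─╴ │ │ └─┬─┤ ╵ │ │ ╷ │
│   │ │   │ │↓ ↲│ │ │ │
├───┘ │ ╷ ╵ │ ┌─┘ │ │ │
│     │ │   │↓│   │ │ │
│ ╶─┬─┘ ├─╴ │ └─┐ │ └─┤
│   │   │   │↳ ↓│ │   │
│ ╷ │ ╶─┴─┐ └─┐ └─┴─┐ │
│ │ │     │   │↳ → ↓│ │
├─┘ │ ┌─╴ ├───┴───┐ │ │
│   │ │   │↓ ← ← ↰│↓│ │
│ ╶─┤ │ ╷ │ ┌───┐ ╵ │ │
│   │ │ │ │↓│↱ ↓│↑ ↲│ │
│ ╷ │ │ └─┤ ╵ ╷ └─┬─┘ │
│ │ │ │   │↳ ↑│↳ ↓│   │
├─┘ ├─┴─╴ ├───┴─┐ └─┐ │
│   │     │     │↳ ↓│ │
│ ╶─┤ ╶───┘ ╷ ╶─┴─╴ ╵ │
│   │       │      ↳ B│
└───┴───────┴─────────┘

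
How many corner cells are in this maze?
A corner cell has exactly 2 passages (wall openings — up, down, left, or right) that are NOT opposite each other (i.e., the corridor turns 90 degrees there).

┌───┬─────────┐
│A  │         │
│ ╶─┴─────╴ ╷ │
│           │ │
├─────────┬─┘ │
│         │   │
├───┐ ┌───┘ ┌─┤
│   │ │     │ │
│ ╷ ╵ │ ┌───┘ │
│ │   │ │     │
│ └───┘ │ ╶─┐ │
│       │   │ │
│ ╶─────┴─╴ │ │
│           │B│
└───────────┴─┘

Counting corner cells (2 non-opposite passages):
Total corners: 18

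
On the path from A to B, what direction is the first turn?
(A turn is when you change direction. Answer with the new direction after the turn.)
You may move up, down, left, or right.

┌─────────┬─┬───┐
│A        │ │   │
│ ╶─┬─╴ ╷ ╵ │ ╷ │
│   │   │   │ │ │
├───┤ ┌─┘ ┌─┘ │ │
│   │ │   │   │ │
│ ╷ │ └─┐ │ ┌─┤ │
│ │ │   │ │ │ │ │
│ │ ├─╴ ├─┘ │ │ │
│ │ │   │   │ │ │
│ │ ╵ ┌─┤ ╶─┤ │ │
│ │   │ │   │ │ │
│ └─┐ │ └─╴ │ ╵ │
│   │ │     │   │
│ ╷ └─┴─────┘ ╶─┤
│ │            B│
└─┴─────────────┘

Directions: right, right, right, down, left, down, down, right, down, left, down, left, up, up, up, left, down, down, down, down, right, down, right, right, right, right, right, right
First turn direction: down

Solution:

┌─────────┬─┬───┐
│A → → ↓  │ │   │
│ ╶─┬─╴ ╷ ╵ │ ╷ │
│   │↓ ↲│   │ │ │
├───┤ ┌─┘ ┌─┘ │ │
│↓ ↰│↓│   │   │ │
│ ╷ │ └─┐ │ ┌─┤ │
│↓│↑│↳ ↓│ │ │ │ │
│ │ ├─╴ ├─┘ │ │ │
│↓│↑│↓ ↲│   │ │ │
│ │ ╵ ┌─┤ ╶─┤ │ │
│↓│↑ ↲│ │   │ │ │
│ └─┐ │ └─╴ │ ╵ │
│↳ ↓│ │     │   │
│ ╷ └─┴─────┘ ╶─┤
│ │↳ → → → → → B│
└─┴─────────────┘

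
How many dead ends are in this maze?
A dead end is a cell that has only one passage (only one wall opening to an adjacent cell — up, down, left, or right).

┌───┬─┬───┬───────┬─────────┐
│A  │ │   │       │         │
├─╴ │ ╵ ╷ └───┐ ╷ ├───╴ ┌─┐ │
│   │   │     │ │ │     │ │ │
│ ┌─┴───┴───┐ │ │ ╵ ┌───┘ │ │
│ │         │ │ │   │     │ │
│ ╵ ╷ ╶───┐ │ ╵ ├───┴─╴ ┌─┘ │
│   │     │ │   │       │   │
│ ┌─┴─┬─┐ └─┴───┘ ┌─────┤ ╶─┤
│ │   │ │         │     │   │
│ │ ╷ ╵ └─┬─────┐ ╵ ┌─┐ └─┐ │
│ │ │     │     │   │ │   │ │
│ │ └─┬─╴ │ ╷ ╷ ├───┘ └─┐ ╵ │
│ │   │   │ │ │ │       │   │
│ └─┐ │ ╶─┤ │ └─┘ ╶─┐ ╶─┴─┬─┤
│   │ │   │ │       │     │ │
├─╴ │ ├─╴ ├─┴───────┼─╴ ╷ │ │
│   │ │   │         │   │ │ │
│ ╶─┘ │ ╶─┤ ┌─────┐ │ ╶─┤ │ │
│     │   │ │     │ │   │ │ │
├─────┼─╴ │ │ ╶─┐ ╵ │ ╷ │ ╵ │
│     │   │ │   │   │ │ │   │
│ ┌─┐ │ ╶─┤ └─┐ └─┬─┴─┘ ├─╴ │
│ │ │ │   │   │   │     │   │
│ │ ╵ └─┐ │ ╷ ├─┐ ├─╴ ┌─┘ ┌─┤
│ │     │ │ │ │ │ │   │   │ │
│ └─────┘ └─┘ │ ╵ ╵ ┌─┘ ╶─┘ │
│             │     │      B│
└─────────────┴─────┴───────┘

Checking each cell for number of passages:

Dead ends found at positions:
  (0, 0)
  (0, 2)
  (0, 5)
  (0, 9)
  (1, 12)
  (2, 10)
  (3, 5)
  (4, 3)
  (5, 10)
  (6, 7)
  (6, 11)
  (7, 5)
  (7, 9)
  (7, 13)
  (10, 10)
  (11, 1)
  (11, 9)
  (12, 3)
  (12, 5)
  (12, 7)
  (12, 13)
  (13, 10)
Total dead ends: 22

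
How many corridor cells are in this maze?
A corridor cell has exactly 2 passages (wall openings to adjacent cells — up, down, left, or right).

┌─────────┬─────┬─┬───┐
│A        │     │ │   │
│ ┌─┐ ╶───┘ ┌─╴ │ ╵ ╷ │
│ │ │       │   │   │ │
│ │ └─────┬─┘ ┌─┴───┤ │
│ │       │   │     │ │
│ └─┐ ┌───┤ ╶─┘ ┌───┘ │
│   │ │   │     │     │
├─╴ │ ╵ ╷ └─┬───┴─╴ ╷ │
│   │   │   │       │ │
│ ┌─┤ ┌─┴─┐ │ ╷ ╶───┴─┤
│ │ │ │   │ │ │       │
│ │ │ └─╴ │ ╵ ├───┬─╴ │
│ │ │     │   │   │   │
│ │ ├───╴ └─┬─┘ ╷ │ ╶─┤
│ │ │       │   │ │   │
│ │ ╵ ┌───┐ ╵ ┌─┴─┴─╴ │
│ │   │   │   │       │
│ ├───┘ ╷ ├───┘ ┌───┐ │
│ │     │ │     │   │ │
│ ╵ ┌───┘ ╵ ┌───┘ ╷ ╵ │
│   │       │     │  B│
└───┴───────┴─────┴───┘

Counting cells with exactly 2 passages:
Total corridor cells: 99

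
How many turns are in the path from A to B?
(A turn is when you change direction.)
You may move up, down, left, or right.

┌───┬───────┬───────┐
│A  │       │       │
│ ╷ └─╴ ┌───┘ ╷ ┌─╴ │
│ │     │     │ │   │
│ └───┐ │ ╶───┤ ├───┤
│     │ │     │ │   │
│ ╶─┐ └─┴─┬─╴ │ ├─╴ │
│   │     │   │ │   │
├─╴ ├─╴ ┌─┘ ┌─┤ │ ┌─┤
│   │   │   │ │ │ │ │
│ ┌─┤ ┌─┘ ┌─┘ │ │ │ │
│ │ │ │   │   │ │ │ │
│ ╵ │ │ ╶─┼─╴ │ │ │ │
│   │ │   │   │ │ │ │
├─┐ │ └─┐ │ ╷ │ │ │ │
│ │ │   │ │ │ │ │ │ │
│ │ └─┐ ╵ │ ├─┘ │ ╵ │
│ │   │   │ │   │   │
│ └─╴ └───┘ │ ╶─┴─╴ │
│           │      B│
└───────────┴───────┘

Directions: down, down, right, right, down, right, down, left, down, down, down, right, down, right, up, up, left, up, right, up, right, up, right, up, left, left, up, right, right, up, right, down, down, down, down, down, down, down, down, left, down, right, right, right
Number of turns: 27

Solution:

┌───┬───────┬───────┐
│A  │       │↱ ↓    │
│ ╷ └─╴ ┌───┘ ╷ ┌─╴ │
│↓│     │↱ → ↑│↓│   │
│ └───┐ │ ╶───┤ ├───┤
│↳ → ↓│ │↑ ← ↰│↓│   │
│ ╶─┐ └─┴─┬─╴ │ ├─╴ │
│   │↳ ↓  │↱ ↑│↓│   │
├─╴ ├─╴ ┌─┘ ┌─┤ │ ┌─┤
│   │↓ ↲│↱ ↑│ │↓│ │ │
│ ┌─┤ ┌─┘ ┌─┘ │ │ │ │
│ │ │↓│↱ ↑│   │↓│ │ │
│ ╵ │ │ ╶─┼─╴ │ │ │ │
│   │↓│↑ ↰│   │↓│ │ │
├─┐ │ └─┐ │ ╷ │ │ │ │
│ │ │↳ ↓│↑│ │ │↓│ │ │
│ │ └─┐ ╵ │ ├─┘ │ ╵ │
│ │   │↳ ↑│ │↓ ↲│   │
│ └─╴ └───┘ │ ╶─┴─╴ │
│           │↳ → → B│
└───────────┴───────┘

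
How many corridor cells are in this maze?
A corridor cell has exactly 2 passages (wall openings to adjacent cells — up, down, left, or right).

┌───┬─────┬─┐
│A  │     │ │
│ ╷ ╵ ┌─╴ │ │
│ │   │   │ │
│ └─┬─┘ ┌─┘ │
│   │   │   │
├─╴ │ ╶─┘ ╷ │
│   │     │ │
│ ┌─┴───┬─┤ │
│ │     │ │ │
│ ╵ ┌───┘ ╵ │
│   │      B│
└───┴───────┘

Counting cells with exactly 2 passages:
Total corridor cells: 30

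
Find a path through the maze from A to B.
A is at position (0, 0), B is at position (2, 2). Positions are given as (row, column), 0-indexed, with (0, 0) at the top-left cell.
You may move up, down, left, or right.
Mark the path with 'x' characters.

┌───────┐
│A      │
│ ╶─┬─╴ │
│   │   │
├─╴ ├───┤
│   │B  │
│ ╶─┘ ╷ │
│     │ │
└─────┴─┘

Finding the shortest path from (0, 0) to (2, 2):
Path length: 8 steps
Directions: down → right → down → left → down → right → right → up

Solution:

┌───────┐
│A      │
│ ╶─┬─╴ │
│x x│   │
├─╴ ├───┤
│x x│B  │
│ ╶─┘ ╷ │
│x x x│ │
└─────┴─┘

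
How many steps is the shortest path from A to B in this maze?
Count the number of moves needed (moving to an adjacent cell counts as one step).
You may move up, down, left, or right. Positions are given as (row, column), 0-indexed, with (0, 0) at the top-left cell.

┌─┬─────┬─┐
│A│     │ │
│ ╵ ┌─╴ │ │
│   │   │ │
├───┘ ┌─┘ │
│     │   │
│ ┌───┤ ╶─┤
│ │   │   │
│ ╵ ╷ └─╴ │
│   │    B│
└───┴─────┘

Using BFS to find shortest path:
Start: (0, 0), End: (4, 4)
Path found:
(0,0) → (1,0) → (1,1) → (0,1) → (0,2) → (0,3) → (1,3) → (1,2) → (2,2) → (2,1) → (2,0) → (3,0) → (4,0) → (4,1) → (3,1) → (3,2) → (4,2) → (4,3) → (4,4)
Number of steps: 18

Solution:

┌─┬─────┬─┐
│A│↱ → ↓│ │
│ ╵ ┌─╴ │ │
│↳ ↑│↓ ↲│ │
├───┘ ┌─┘ │
│↓ ← ↲│   │
│ ┌───┤ ╶─┤
│↓│↱ ↓│   │
│ ╵ ╷ └─╴ │
│↳ ↑│↳ → B│
└───┴─────┘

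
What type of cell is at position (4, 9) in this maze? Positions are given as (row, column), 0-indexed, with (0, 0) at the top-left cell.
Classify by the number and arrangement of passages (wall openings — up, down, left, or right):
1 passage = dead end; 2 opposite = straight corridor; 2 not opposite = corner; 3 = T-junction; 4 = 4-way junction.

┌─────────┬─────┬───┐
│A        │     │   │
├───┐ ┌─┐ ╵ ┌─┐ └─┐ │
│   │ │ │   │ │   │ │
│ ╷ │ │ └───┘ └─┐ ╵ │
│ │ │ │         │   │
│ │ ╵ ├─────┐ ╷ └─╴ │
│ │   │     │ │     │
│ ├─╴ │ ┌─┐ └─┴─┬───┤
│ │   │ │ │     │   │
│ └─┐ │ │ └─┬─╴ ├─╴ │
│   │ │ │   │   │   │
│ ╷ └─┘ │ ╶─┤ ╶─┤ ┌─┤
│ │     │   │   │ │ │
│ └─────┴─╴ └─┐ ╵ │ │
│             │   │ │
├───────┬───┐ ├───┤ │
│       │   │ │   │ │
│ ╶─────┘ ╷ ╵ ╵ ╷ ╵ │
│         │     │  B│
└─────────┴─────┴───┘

Checking cell at (4, 9):
Number of passages: 2
Cell type: corner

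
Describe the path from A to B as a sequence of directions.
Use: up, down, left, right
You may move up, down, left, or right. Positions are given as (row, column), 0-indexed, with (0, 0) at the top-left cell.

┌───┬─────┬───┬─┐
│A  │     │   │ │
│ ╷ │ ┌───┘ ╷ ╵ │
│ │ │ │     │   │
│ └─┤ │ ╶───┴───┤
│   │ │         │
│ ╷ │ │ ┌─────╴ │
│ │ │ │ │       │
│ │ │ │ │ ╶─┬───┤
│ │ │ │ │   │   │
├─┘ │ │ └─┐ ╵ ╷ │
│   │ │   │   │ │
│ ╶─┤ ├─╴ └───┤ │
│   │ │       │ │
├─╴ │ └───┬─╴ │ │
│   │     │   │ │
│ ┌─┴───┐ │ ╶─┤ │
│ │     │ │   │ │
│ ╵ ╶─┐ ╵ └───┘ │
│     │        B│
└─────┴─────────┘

Finding the path and converting it to directions:
Path through cells: (0,0) → (1,0) → (2,0) → (2,1) → (3,1) → (4,1) → (5,1) → (5,0) → (6,0) → (6,1) → (7,1) → (7,0) → (8,0) → (9,0) → (9,1) → (8,1) → (8,2) → (8,3) → (9,3) → (9,4) → (9,5) → (9,6) → (9,7)
Directions: down, down, right, down, down, down, left, down, right, down, left, down, down, right, up, right, right, down, right, right, right, right

Solution:

┌───┬─────┬───┬─┐
│A  │     │   │ │
│ ╷ │ ┌───┘ ╷ ╵ │
│↓│ │ │     │   │
│ └─┤ │ ╶───┴───┤
│↳ ↓│ │         │
│ ╷ │ │ ┌─────╴ │
│ │↓│ │ │       │
│ │ │ │ │ ╶─┬───┤
│ │↓│ │ │   │   │
├─┘ │ │ └─┐ ╵ ╷ │
│↓ ↲│ │   │   │ │
│ ╶─┤ ├─╴ └───┤ │
│↳ ↓│ │       │ │
├─╴ │ └───┬─╴ │ │
│↓ ↲│     │   │ │
│ ┌─┴───┐ │ ╶─┤ │
│↓│↱ → ↓│ │   │ │
│ ╵ ╶─┐ ╵ └───┘ │
│↳ ↑  │↳ → → → B│
└─────┴─────────┘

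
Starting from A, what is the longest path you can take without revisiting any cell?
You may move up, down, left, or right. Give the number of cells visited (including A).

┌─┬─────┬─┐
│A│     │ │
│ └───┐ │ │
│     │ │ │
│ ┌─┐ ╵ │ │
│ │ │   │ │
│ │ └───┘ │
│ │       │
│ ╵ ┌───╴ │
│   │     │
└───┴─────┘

Finding longest simple path using DFS:
Start: (0, 0)
Longest path visits 13 cells
Path: A → down → down → down → down → right → up → right → right → right → up → up → up

Solution:

┌─┬─────┬─┐
│A│     │B│
│ └───┐ │ │
│↓    │ │↑│
│ ┌─┐ ╵ │ │
│↓│ │   │↑│
│ │ └───┘ │
│↓│↱ → → ↑│
│ ╵ ┌───╴ │
│↳ ↑│     │
└───┴─────┘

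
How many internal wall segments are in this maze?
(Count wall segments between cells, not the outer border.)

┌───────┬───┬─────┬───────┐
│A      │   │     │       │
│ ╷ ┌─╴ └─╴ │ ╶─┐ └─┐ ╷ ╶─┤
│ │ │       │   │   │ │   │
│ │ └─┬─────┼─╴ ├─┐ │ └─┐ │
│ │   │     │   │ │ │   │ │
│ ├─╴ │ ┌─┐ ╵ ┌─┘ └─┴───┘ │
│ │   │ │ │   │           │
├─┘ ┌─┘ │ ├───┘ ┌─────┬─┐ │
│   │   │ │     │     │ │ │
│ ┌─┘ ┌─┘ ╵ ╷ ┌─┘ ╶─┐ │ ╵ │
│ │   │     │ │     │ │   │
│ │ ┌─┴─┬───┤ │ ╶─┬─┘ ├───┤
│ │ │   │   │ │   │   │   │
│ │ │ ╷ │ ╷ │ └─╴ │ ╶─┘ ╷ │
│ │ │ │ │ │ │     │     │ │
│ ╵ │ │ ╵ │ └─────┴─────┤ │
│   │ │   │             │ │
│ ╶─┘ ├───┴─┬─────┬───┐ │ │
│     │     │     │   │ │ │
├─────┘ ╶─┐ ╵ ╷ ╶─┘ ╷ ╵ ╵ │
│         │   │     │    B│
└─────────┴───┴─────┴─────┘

Counting internal wall segments:
Total internal walls: 120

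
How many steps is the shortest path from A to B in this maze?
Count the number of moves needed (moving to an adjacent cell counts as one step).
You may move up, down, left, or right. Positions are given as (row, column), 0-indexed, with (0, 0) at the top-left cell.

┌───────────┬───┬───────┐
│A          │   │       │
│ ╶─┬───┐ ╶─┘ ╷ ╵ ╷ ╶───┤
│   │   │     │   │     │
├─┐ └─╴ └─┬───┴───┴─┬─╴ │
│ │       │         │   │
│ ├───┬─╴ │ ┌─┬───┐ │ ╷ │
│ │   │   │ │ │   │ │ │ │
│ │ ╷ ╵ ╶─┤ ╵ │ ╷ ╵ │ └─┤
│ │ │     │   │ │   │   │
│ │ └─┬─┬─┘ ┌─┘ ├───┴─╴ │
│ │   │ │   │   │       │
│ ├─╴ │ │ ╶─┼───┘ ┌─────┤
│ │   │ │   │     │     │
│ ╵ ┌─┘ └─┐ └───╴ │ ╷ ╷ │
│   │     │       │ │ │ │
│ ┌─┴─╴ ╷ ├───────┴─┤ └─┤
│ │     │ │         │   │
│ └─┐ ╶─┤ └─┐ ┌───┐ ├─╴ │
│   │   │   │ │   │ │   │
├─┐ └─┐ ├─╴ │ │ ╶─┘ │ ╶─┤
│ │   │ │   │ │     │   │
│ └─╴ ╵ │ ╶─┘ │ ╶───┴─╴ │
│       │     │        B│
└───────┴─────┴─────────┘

Using BFS to find shortest path:
Start: (0, 0), End: (11, 11)
Path found:
(0,0) → (1,0) → (1,1) → (2,1) → (2,2) → (2,3) → (2,4) → (3,4) → (3,3) → (4,3) → (4,2) → (3,2) → (3,1) → (4,1) → (5,1) → (5,2) → (6,2) → (6,1) → (7,1) → (7,0) → (8,0) → (9,0) → (9,1) → (10,1) → (10,2) → (11,2) → (11,3) → (10,3) → (9,3) → (9,2) → (8,2) → (8,3) → (7,3) → (7,4) → (8,4) → (9,4) → (9,5) → (10,5) → (10,4) → (11,4) → (11,5) → (11,6) → (10,6) → (9,6) → (8,6) → (8,7) → (8,8) → (8,9) → (9,9) → (10,9) → (10,8) → (10,7) → (11,7) → (11,8) → (11,9) → (11,10) → (11,11)
Number of steps: 56

Solution:

┌───────────┬───┬───────┐
│A          │   │       │
│ ╶─┬───┐ ╶─┘ ╷ ╵ ╷ ╶───┤
│↳ ↓│   │     │   │     │
├─┐ └─╴ └─┬───┴───┴─┬─╴ │
│ │↳ → → ↓│         │   │
│ ├───┬─╴ │ ┌─┬───┐ │ ╷ │
│ │↓ ↰│↓ ↲│ │ │   │ │ │ │
│ │ ╷ ╵ ╶─┤ ╵ │ ╷ ╵ │ └─┤
│ │↓│↑ ↲  │   │ │   │   │
│ │ └─┬─┬─┘ ┌─┘ ├───┴─╴ │
│ │↳ ↓│ │   │   │       │
│ ├─╴ │ │ ╶─┼───┘ ┌─────┤
│ │↓ ↲│ │   │     │     │
│ ╵ ┌─┘ └─┐ └───╴ │ ╷ ╷ │
│↓ ↲│  ↱ ↓│       │ │ │ │
│ ┌─┴─╴ ╷ ├───────┴─┤ └─┤
│↓│  ↱ ↑│↓│  ↱ → → ↓│   │
│ └─┐ ╶─┤ └─┐ ┌───┐ ├─╴ │
│↳ ↓│↑ ↰│↳ ↓│↑│   │↓│   │
├─┐ └─┐ ├─╴ │ │ ╶─┘ │ ╶─┤
│ │↳ ↓│↑│↓ ↲│↑│↓ ← ↲│   │
│ └─╴ ╵ │ ╶─┘ │ ╶───┴─╴ │
│    ↳ ↑│↳ → ↑│↳ → → → B│
└───────┴─────┴─────────┘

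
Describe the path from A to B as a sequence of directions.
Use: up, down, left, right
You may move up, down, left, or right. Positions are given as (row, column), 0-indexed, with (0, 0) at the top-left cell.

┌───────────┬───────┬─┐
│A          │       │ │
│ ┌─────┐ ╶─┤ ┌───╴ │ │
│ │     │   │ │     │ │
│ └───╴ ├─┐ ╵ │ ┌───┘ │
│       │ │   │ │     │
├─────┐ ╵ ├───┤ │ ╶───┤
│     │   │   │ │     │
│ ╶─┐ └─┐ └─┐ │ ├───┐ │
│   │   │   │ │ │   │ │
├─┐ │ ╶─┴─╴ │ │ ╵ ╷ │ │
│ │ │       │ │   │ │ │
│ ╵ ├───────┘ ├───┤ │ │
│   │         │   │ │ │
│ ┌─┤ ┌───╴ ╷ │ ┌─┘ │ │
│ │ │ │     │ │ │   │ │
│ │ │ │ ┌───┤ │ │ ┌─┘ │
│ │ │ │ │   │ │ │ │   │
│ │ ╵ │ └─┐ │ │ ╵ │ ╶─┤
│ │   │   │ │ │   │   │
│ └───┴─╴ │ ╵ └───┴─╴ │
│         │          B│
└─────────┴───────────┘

Finding the path and converting it to directions:
Path through cells: (0,0) → (1,0) → (2,0) → (2,1) → (2,2) → (2,3) → (3,3) → (3,4) → (4,4) → (4,5) → (5,5) → (5,4) → (5,3) → (5,2) → (4,2) → (3,2) → (3,1) → (3,0) → (4,0) → (4,1) → (5,1) → (6,1) → (6,0) → (7,0) → (8,0) → (9,0) → (10,0) → (10,1) → (10,2) → (10,3) → (10,4) → (9,4) → (9,3) → (8,3) → (7,3) → (7,4) → (7,5) → (6,5) → (6,6) → (7,6) → (8,6) → (9,6) → (10,6) → (10,7) → (10,8) → (10,9) → (10,10)
Directions: down, down, right, right, right, down, right, down, right, down, left, left, left, up, up, left, left, down, right, down, down, left, down, down, down, down, right, right, right, right, up, left, up, up, right, right, up, right, down, down, down, down, right, right, right, right

Solution:

┌───────────┬───────┬─┐
│A          │       │ │
│ ┌─────┐ ╶─┤ ┌───╴ │ │
│↓│     │   │ │     │ │
│ └───╴ ├─┐ ╵ │ ┌───┘ │
│↳ → → ↓│ │   │ │     │
├─────┐ ╵ ├───┤ │ ╶───┤
│↓ ← ↰│↳ ↓│   │ │     │
│ ╶─┐ └─┐ └─┐ │ ├───┐ │
│↳ ↓│↑  │↳ ↓│ │ │   │ │
├─┐ │ ╶─┴─╴ │ │ ╵ ╷ │ │
│ │↓│↑ ← ← ↲│ │   │ │ │
│ ╵ ├───────┘ ├───┤ │ │
│↓ ↲│      ↱ ↓│   │ │ │
│ ┌─┤ ┌───╴ ╷ │ ┌─┘ │ │
│↓│ │ │↱ → ↑│↓│ │   │ │
│ │ │ │ ┌───┤ │ │ ┌─┘ │
│↓│ │ │↑│   │↓│ │ │   │
│ │ ╵ │ └─┐ │ │ ╵ │ ╶─┤
│↓│   │↑ ↰│ │↓│   │   │
│ └───┴─╴ │ ╵ └───┴─╴ │
│↳ → → → ↑│  ↳ → → → B│
└─────────┴───────────┘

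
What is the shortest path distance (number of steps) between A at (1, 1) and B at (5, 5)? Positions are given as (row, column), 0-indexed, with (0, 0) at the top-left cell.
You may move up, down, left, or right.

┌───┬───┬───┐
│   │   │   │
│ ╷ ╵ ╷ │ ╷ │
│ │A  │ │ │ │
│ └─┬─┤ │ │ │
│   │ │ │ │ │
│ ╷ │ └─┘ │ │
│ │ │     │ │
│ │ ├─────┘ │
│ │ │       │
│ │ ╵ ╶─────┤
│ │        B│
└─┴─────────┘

Finding path from (1, 1) to (5, 5):
Path: (1,1) → (0,1) → (0,0) → (1,0) → (2,0) → (2,1) → (3,1) → (4,1) → (5,1) → (5,2) → (5,3) → (5,4) → (5,5)
Distance: 12 steps

Solution:

┌───┬───┬───┐
│↓ ↰│   │   │
│ ╷ ╵ ╷ │ ╷ │
│↓│A  │ │ │ │
│ └─┬─┤ │ │ │
│↳ ↓│ │ │ │ │
│ ╷ │ └─┘ │ │
│ │↓│     │ │
│ │ ├─────┘ │
│ │↓│       │
│ │ ╵ ╶─────┤
│ │↳ → → → B│
└─┴─────────┘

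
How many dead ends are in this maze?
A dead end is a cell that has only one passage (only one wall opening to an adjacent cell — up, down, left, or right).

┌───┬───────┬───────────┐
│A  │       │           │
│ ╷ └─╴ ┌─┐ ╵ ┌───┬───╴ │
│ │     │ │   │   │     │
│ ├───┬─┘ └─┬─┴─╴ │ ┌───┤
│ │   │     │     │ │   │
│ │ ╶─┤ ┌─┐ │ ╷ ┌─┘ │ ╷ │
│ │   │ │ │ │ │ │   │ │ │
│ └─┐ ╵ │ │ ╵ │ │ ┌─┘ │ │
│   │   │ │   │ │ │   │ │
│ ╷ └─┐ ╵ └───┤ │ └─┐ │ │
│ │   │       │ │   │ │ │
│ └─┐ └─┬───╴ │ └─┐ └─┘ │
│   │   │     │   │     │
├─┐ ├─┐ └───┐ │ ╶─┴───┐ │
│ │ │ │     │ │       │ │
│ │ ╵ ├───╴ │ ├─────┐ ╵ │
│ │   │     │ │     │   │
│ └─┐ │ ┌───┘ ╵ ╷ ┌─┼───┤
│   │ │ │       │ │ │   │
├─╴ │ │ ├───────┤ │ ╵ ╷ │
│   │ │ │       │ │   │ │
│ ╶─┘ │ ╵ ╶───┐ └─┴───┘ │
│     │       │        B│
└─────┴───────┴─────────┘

Checking each cell for number of passages:

Dead ends found at positions:
  (0, 2)
  (1, 4)
  (1, 7)
  (2, 2)
  (3, 4)
  (4, 9)
  (5, 10)
  (6, 4)
  (6, 8)
  (7, 0)
  (7, 2)
  (8, 9)
  (9, 4)
  (9, 9)
  (10, 8)
  (11, 6)
Total dead ends: 16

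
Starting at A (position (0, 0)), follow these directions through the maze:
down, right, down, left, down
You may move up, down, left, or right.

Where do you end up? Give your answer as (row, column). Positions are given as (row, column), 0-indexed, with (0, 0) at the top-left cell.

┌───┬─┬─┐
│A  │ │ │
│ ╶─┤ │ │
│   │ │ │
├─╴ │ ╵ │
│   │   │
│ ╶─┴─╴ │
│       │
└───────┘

Following directions step by step:
Start: (0, 0)
  down: (0, 0) → (1, 0)
  right: (1, 0) → (1, 1)
  down: (1, 1) → (2, 1)
  left: (2, 1) → (2, 0)
  down: (2, 0) → (3, 0)
Final position: (3, 0)

Path taken:

┌───┬─┬─┐
│A  │ │ │
│ ╶─┤ │ │
│↳ ↓│ │ │
├─╴ │ ╵ │
│↓ ↲│   │
│ ╶─┴─╴ │
│B      │
└───────┘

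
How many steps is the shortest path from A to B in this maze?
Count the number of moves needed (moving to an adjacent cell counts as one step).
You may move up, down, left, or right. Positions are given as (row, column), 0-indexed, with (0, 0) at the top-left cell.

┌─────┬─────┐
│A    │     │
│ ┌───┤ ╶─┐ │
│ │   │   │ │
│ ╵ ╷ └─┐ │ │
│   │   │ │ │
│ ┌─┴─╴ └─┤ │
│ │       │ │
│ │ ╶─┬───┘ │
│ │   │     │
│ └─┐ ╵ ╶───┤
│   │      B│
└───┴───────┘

Using BFS to find shortest path:
Start: (0, 0), End: (5, 5)
Path found:
(0,0) → (1,0) → (2,0) → (2,1) → (1,1) → (1,2) → (2,2) → (2,3) → (3,3) → (3,2) → (3,1) → (4,1) → (4,2) → (5,2) → (5,3) → (5,4) → (5,5)
Number of steps: 16

Solution:

┌─────┬─────┐
│A    │     │
│ ┌───┤ ╶─┐ │
│↓│↱ ↓│   │ │
│ ╵ ╷ └─┐ │ │
│↳ ↑│↳ ↓│ │ │
│ ┌─┴─╴ └─┤ │
│ │↓ ← ↲  │ │
│ │ ╶─┬───┘ │
│ │↳ ↓│     │
│ └─┐ ╵ ╶───┤
│   │↳ → → B│
└───┴───────┘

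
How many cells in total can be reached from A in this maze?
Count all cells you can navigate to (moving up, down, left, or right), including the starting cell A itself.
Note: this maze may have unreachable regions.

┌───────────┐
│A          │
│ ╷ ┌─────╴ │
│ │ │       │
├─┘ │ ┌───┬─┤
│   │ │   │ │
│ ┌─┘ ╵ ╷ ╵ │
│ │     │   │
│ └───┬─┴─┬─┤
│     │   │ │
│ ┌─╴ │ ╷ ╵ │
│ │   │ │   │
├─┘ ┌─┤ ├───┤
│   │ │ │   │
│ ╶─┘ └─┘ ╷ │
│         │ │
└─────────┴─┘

Using BFS/flood-fill to find all reachable cells from A:
Maze size: 8 × 6 = 48 total cells
7 cell(s) are walled off and cannot be reached from A.
Reachable cells: 41

Reachable region (· marks reachable cells):

┌───────────┐
│A · · · · ·│
│ ╷ ┌─────╴ │
│·│·│· · · ·│
├─┘ │ ┌───┬─┤
│· ·│·│· ·│·│
│ ┌─┘ ╵ ╷ ╵ │
│·│· · ·│· ·│
│ └───┬─┴─┬─┤
│· · ·│   │ │
│ ┌─╴ │ ╷ ╵ │
│·│· ·│ │   │
├─┘ ┌─┤ ├───┤
│· ·│·│ │· ·│
│ ╶─┘ └─┘ ╷ │
│· · · · ·│·│
└─────────┴─┘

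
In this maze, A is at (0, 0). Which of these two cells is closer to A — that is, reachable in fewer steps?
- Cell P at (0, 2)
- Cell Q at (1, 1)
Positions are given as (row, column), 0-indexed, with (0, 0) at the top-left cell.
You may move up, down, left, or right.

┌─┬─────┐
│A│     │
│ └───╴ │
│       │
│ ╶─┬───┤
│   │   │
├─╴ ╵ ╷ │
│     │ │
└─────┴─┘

Shortest path A → P at (0, 2): 6 steps
Shortest path A → Q at (1, 1): 2 steps

Q is closer (2 steps vs 6 steps).

Path to P:

┌─┬─────┐
│A│  P ↰│
│ └───╴ │
│↳ → → ↑│
│ ╶─┬───┤
│   │   │
├─╴ ╵ ╷ │
│     │ │
└─────┴─┘

Path to Q:

┌─┬─────┐
│A│     │
│ └───╴ │
│↳ Q    │
│ ╶─┬───┤
│   │   │
├─╴ ╵ ╷ │
│     │ │
└─────┴─┘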